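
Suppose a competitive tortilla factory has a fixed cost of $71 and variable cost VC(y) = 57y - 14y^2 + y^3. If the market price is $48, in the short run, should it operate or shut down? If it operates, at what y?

Produce at y = 9

Strip out fixed cost: VC = 57y - 14y^2 + y^3. Then AVC = 57 - 14y + y^2 and MC = 57 - 28y + 3y^2.
The AVC parabola has its vertex at y = 14/2 = 7, where AVC = 57 - 14·7 + 7^2 = $8.
Because $48 ≥ $8, revenue can cover variable cost; the firm operates.
P = MC gives 9 - 28y + 3y^2 = 0, with roots 1/3 and 9. Take the larger (rising MC): y* = 9.
Check: AVC at y = 9 is $12 ≤ P, so revenue covers variable cost.
Profit = P·y − TC = 48·9 − 179 = $253.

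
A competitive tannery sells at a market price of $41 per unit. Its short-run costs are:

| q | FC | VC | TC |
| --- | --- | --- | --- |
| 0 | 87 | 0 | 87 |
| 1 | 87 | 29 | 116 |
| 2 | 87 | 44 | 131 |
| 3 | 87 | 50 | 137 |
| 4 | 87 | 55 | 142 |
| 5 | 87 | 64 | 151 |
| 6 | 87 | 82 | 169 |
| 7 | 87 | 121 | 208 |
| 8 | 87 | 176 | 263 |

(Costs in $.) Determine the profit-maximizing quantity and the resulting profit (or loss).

Compute π = P·q − TC at each output: q=0: -87; q=1: -75; q=2: -49; q=3: -14; q=4: 22; q=5: 54; q=6: 77; q=7: 79; q=8: 65.
Profit is maximized at q = 7. AVC there is 121/7 = $17.29 ≤ P, so producing beats shutting down (which would give -$87).

q = 7; profit = $79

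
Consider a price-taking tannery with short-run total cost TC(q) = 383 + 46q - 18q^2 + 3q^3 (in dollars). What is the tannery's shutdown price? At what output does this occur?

Short-run supply begins at min AVC. From VC = 46q - 18q^2 + 3q^3, AVC = 46 - 18q + 3q^2.
dAVC/dq = -18 + 6q = 0 gives q = 3. min AVC = 46 - 18·3 + 3·3^2 = 19.
For P < $19 the firm produces nothing.

$19 per unit, at q = 3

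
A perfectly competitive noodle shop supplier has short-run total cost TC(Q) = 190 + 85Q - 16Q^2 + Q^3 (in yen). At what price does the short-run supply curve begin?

The shutdown price is the minimum of AVC. VC = 85Q - 16Q^2 + Q^3, so AVC = 85 - 16Q + Q^2.
At the minimum of AVC, MC = AVC. MC = 85 - 32Q + 3Q^2; setting MC = AVC gives 2Q^2 - 16Q = 0, so Q = 8. min AVC = 21.
The firm shuts down for any P below ¥21.

¥21 per unit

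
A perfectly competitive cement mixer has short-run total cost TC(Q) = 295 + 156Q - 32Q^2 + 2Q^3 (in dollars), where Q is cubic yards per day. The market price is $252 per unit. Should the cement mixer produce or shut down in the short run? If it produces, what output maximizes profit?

Produce at Q = 12

Strip out fixed cost: VC = 156Q - 32Q^2 + 2Q^3. Then AVC = 156 - 32Q + 2Q^2 and MC = 156 - 64Q + 6Q^2.
AVC hits its minimum where MC = AVC, at Q = 8, giving min AVC = 156 - 32·8 + 2·8^2 = $28.
P = $252 exceeds min AVC = $28, so the firm stays open.
Set P = MC: 252 = 156 - 64Q + 6Q^2 → -96 - 64Q + 6Q^2 = 0. The roots are Q = -4/3 and Q = 12; the profit-maximizing output is on the rising part of MC, so Q* = 12.
Check: AVC at Q = 12 is $60 ≤ P, so revenue covers variable cost.
Profit = P·Q − TC = 252·12 − 1015 = $2009.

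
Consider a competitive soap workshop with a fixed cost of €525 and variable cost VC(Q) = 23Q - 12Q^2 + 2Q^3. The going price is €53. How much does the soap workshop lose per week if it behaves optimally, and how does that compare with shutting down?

AVC = 23 - 12Q + 2Q^2; min AVC = €5 at Q = 3. Since P = €53 ≥ min AVC, the firm produces.
With MC = 23 - 24Q + 6Q^2, P = MC on the upward-sloping part at Q* = 5.
TR = 53·5 = 265. TC = 525 + 65 = 590. Profit = 265 − 590 = -€325.
By producing, the firm covers all variable cost plus €200 of fixed cost; shutting down would lose the full €525.

Profit = -€325 at Q = 5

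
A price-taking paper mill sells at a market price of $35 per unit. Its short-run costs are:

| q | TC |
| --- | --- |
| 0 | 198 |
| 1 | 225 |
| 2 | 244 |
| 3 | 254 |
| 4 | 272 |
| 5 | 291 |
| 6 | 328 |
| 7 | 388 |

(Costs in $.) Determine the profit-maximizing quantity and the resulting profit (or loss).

q = 5; profit = -$116

Compute π = P·q − TC at each output: q=0: -198; q=1: -190; q=2: -174; q=3: -149; q=4: -132; q=5: -116; q=6: -118; q=7: -143.
Profit is maximized at q = 5. AVC there is 93/5 = $18.60 ≤ P, so producing beats shutting down (which would give -$198).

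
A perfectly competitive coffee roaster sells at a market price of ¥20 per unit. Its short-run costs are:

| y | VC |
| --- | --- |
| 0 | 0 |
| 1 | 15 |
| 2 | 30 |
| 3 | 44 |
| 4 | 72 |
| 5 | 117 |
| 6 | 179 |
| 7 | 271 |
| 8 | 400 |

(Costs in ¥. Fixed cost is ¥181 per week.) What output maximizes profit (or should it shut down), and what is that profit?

y = 3; profit = -¥165

Tabulate TR − TC: y=0: -181; y=1: -176; y=2: -171; y=3: -165; y=4: -173; y=5: -198; y=6: -240; y=7: -312; y=8: -421.
Profit is maximized at y = 3. AVC there is 44/3 = ¥14.67 ≤ P, so producing beats shutting down (which would give -¥181).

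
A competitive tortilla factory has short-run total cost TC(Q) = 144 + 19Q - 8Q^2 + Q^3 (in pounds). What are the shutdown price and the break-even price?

Shutdown price = £3; break-even price = £31

Shutdown price = min AVC. AVC = 19 - 8Q + Q^2, with vertex at Q = 4 and minimum £3.
ATC = 144/Q + 19 - 8Q + Q^2. Setting dATC/dQ = −144/Q^2 − 8 + 2Q = 0 gives Q = 6 (since 2·6^3 − 8·6^2 = 144).
min ATC = 144/6 + 19 − 8·6 + 6^2 = £31. That is the break-even price.
For £3 ≤ P < £31 the firm produces at a loss; below £3 it shuts down.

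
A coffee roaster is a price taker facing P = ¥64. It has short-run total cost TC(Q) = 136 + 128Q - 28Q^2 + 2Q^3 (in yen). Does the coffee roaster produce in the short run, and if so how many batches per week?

Produce at Q = 8

Strip out fixed cost: VC = 128Q - 28Q^2 + 2Q^3. Then AVC = 128 - 28Q + 2Q^2 and MC = 128 - 56Q + 6Q^2.
AVC is minimized where dAVC/dQ = -28 + 4Q = 0, at Q = 7; min AVC = 128 - 28·7 + 2·7^2 = ¥30.
P = ¥64 exceeds min AVC = ¥30, so the firm stays open.
P = MC gives 64 - 56Q + 6Q^2 = 0, with roots 4/3 and 8. Take the larger (rising MC): Q* = 8.
Check: AVC at Q = 8 is ¥32 ≤ P, so revenue covers variable cost.
Profit = P·Q − TC = 64·8 − 392 = ¥120.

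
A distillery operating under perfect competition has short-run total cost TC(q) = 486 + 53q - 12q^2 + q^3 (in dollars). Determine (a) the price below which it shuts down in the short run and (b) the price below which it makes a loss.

Shutdown price = min AVC. AVC = 53 - 12q + q^2, with vertex at q = 6 and minimum $17.
ATC = 486/q + 53 - 12q + q^2. Setting dATC/dq = −486/q^2 − 12 + 2q = 0 gives q = 9 (since 2·9^3 − 12·9^2 = 486).
min ATC = 486/9 + 53 − 12·9 + 9^2 = $80. That is the break-even price.
For $17 ≤ P < $80 the firm produces at a loss; below $17 it shuts down.

Shutdown price = $17; break-even price = $80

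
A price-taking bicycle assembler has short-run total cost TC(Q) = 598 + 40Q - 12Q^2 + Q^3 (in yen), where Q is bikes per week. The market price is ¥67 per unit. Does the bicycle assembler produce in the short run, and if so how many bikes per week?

Strip out fixed cost: VC = 40Q - 12Q^2 + Q^3. Then AVC = 40 - 12Q + Q^2 and MC = 40 - 24Q + 3Q^2.
AVC hits its minimum where MC = AVC, at Q = 6, giving min AVC = 40 - 12·6 + 6^2 = ¥4.
P = ¥67 exceeds min AVC = ¥4, so the firm stays open.
Solving P = MC: -27 - 24Q + 3Q^2 = 0 ⇒ Q = -1 or 9. On the upward-sloping branch, Q* = 9.
Check: AVC at Q = 9 is ¥13 ≤ P, so revenue covers variable cost.
Profit = P·Q − TC = 67·9 − 715 = -¥112, a loss, but smaller than the ¥598 fixed cost the firm would lose by shutting down.

Produce at Q = 9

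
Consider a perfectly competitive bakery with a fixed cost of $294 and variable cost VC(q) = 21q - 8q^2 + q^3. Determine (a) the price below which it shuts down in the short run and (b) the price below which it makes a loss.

Shutdown price = min AVC. AVC = 21 - 8q + q^2, with vertex at q = 4 and minimum $5.
ATC = 294/q + 21 - 8q + q^2. Setting dATC/dq = −294/q^2 − 8 + 2q = 0 gives q = 7 (since 2·7^3 − 8·7^2 = 294).
min ATC = 294/7 + 21 − 8·7 + 7^2 = $56. That is the break-even price.
For $5 ≤ P < $56 the firm produces at a loss; below $5 it shuts down.

Shutdown price = $5; break-even price = $56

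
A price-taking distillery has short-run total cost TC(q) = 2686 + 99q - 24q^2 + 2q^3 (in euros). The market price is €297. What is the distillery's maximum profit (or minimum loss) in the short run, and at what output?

AVC = 99 - 24q + 2q^2; min AVC = €27 at q = 6. Since P = €297 ≥ min AVC, the firm produces.
MC = 99 - 48q + 6q^2. Setting P = MC and taking the root on the rising branch gives q* = 11.
TR = 297·11 = 3267. TC = 2686 + 847 = 3533. Profit = 3267 − 3533 = -€266.
By producing, the firm covers all variable cost plus €2420 of fixed cost; shutting down would lose the full €2686.

Profit = -€266 at q = 11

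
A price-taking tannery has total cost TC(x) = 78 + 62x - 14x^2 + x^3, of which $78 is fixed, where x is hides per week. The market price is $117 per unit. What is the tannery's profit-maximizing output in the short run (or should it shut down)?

Strip out fixed cost: VC = 62x - 14x^2 + x^3. Then AVC = 62 - 14x + x^2 and MC = 62 - 28x + 3x^2.
AVC is minimized where dAVC/dx = -14 + 2x = 0, at x = 7; min AVC = 62 - 14·7 + 7^2 = $13.
Since P = $117 ≥ min AVC = $13, price covers variable cost and the firm should produce.
Set P = MC: 117 = 62 - 28x + 3x^2 → -55 - 28x + 3x^2 = 0. The roots are x = -5/3 and x = 11; the profit-maximizing output is on the rising part of MC, so x* = 11.
Check: AVC at x = 11 is $29 ≤ P, so revenue covers variable cost.
Profit = P·x − TC = 117·11 − 397 = $890.

Produce at x = 11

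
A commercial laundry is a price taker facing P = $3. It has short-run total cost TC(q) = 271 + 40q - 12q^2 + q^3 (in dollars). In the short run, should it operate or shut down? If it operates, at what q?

Variable cost is VC = 40q - 12q^2 + q^3, so AVC = VC/q = 40 - 12q + q^2 and MC = dTC/dq = 40 - 24q + 3q^2.
AVC is minimized where dAVC/dq = -12 + 2q = 0, at q = 6; min AVC = 40 - 12·6 + 6^2 = $4.
With P < min AVC ($3 < $4), every unit sold adds to the loss.
Shutting down limits the loss to fixed cost, $271.

Shut down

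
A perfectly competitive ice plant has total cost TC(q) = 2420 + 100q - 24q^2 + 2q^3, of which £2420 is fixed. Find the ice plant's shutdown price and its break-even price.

Shutdown price = min AVC. AVC = 100 - 24q + 2q^2, with vertex at q = 6 and minimum £28.
ATC = 2420/q + 100 - 24q + 2q^2. Setting dATC/dq = −2420/q^2 − 24 + 4q = 0 gives q = 11 (since 4·11^3 − 24·11^2 = 2420).
min ATC = 2420/11 + 100 − 24·11 + 2·11^2 = £298. That is the break-even price.
For £28 ≤ P < £298 the firm produces at a loss; below £28 it shuts down.

Shutdown price = £28; break-even price = £298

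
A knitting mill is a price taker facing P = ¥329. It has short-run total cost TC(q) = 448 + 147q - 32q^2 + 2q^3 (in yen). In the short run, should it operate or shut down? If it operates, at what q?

Produce at q = 13

Strip out fixed cost: VC = 147q - 32q^2 + 2q^3. Then AVC = 147 - 32q + 2q^2 and MC = 147 - 64q + 6q^2.
The AVC parabola has its vertex at q = 32/4 = 8, where AVC = 147 - 32·8 + 2·8^2 = ¥19.
Since P = ¥329 ≥ min AVC = ¥19, price covers variable cost and the firm should produce.
Set P = MC: 329 = 147 - 64q + 6q^2 → -182 - 64q + 6q^2 = 0. The roots are q = -7/3 and q = 13; the profit-maximizing output is on the rising part of MC, so q* = 13.
Check: AVC at q = 13 is ¥69 ≤ P, so revenue covers variable cost.
Profit = P·q − TC = 329·13 − 1345 = ¥2932.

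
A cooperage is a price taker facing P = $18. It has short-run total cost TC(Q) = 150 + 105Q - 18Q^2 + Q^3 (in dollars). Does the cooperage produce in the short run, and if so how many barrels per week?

Variable cost is VC = 105Q - 18Q^2 + Q^3, so AVC = VC/Q = 105 - 18Q + Q^2 and MC = dTC/dQ = 105 - 36Q + 3Q^2.
AVC is minimized where dAVC/dQ = -18 + 2Q = 0, at Q = 9; min AVC = 105 - 18·9 + 9^2 = $24.
P = $18 lies below min AVC = $24; no output level covers variable cost.
Shutting down limits the loss to fixed cost, $150.

Shut down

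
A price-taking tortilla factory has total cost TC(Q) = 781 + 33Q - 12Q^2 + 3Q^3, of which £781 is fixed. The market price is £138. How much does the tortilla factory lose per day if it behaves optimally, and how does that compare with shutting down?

Profit = -£331 at Q = 5

AVC = 33 - 12Q + 3Q^2 has its minimum £21 at Q = 2; price £138 clears that bar, so the firm operates.
With MC = 33 - 24Q + 9Q^2, P = MC on the upward-sloping part at Q* = 5.
TR = 138·5 = 690. TC = 781 + 240 = 1021. Profit = 690 − 1021 = -£331.
Shutting down would mean losing the fixed cost of £781, so operating at a loss of £331 is better by £450.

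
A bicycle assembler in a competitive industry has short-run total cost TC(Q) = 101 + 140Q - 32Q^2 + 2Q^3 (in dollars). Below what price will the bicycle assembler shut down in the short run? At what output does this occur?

$12 per unit, at Q = 8

The firm shuts down when price falls below the minimum of average variable cost. AVC = VC/Q = 140 - 32Q + 2Q^2.
dAVC/dQ = -32 + 4Q = 0 gives Q = 8. min AVC = 140 - 32·8 + 2·8^2 = 12.
The firm shuts down for any P below $12.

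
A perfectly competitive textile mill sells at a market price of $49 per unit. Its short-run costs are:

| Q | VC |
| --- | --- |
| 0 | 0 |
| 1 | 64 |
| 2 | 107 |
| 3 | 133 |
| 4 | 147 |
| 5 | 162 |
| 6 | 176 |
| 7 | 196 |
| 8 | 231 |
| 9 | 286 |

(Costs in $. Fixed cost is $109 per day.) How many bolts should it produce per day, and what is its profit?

Profit at each row (π = 49Q − TC): Q=0: -109; Q=1: -124; Q=2: -118; Q=3: -95; Q=4: -60; Q=5: -26; Q=6: 9; Q=7: 38; Q=8: 52; Q=9: 46.
Profit is maximized at Q = 8. AVC there is 231/8 = $28.88 ≤ P, so producing beats shutting down (which would give -$109).

Q = 8; profit = $52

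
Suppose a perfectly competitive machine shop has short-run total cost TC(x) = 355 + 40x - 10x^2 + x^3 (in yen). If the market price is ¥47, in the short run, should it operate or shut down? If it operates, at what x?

Produce at x = 7

Variable cost is VC = 40x - 10x^2 + x^3, so AVC = VC/x = 40 - 10x + x^2 and MC = dTC/dx = 40 - 20x + 3x^2.
The AVC parabola has its vertex at x = 10/2 = 5, where AVC = 40 - 10·5 + 5^2 = ¥15.
Since P = ¥47 ≥ min AVC = ¥15, price covers variable cost and the firm should produce.
Set P = MC: 47 = 40 - 20x + 3x^2 → -7 - 20x + 3x^2 = 0. The roots are x = -1/3 and x = 7; the profit-maximizing output is on the rising part of MC, so x* = 7.
Check: AVC at x = 7 is ¥19 ≤ P, so revenue covers variable cost.
Profit = P·x − TC = 47·7 − 488 = -¥159, a loss, but smaller than the ¥355 fixed cost the firm would lose by shutting down.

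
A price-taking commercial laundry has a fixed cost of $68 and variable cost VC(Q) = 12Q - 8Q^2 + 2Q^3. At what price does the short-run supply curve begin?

$4 per unit

The firm shuts down when price falls below the minimum of average variable cost. AVC = VC/Q = 12 - 8Q + 2Q^2.
At the minimum of AVC, MC = AVC. MC = 12 - 16Q + 6Q^2; setting MC = AVC gives 4Q^2 - 8Q = 0, so Q = 2. min AVC = 4.
For P < $4 the firm produces nothing.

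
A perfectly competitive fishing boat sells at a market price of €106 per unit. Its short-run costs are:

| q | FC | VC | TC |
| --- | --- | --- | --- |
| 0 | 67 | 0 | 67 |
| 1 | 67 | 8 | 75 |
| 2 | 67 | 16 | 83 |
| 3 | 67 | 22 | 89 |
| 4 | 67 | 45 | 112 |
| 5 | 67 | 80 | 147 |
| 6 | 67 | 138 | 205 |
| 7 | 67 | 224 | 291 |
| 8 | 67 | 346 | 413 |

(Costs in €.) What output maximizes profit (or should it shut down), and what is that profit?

Tabulate TR − TC: q=0: -67; q=1: 31; q=2: 129; q=3: 229; q=4: 312; q=5: 383; q=6: 431; q=7: 451; q=8: 435.
Profit is maximized at q = 7. AVC there is 224/7 = €32 ≤ P, so producing beats shutting down (which would give -€67).

q = 7; profit = €451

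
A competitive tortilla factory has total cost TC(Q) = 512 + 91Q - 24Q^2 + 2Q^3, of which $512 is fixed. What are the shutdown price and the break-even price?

Shutdown price = $19; break-even price = $91

Shutdown price = min AVC. AVC = 91 - 24Q + 2Q^2, with vertex at Q = 6 and minimum $19.
ATC = 512/Q + 91 - 24Q + 2Q^2. Setting dATC/dQ = −512/Q^2 − 24 + 4Q = 0 gives Q = 8 (since 4·8^3 − 24·8^2 = 512).
min ATC = 512/8 + 91 − 24·8 + 2·8^2 = $91. That is the break-even price.
Between these two prices the firm operates at a loss; above $91 it earns a profit.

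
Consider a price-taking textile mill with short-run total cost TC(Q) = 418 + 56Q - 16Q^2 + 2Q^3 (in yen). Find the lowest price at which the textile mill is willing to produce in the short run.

¥24 per unit

Short-run supply begins at min AVC. From VC = 56Q - 16Q^2 + 2Q^3, AVC = 56 - 16Q + 2Q^2.
dAVC/dQ = -16 + 4Q = 0 gives Q = 4. min AVC = 56 - 16·4 + 2·4^2 = 24.
The firm shuts down for any P below ¥24.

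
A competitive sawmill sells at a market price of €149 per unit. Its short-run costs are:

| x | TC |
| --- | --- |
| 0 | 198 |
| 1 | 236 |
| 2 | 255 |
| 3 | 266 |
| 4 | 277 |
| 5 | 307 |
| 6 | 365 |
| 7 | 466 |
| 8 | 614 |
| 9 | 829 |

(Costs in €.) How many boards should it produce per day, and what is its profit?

Profit at each row (π = 149x − TC): x=0: -198; x=1: -87; x=2: 43; x=3: 181; x=4: 319; x=5: 438; x=6: 529; x=7: 577; x=8: 578; x=9: 512.
Profit is maximized at x = 8. AVC there is 416/8 = €52 ≤ P, so producing beats shutting down (which would give -€198).

x = 8; profit = €578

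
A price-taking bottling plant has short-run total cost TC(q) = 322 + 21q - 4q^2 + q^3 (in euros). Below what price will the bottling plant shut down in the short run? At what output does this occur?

The shutdown price is the minimum of AVC. VC = 21q - 4q^2 + q^3, so AVC = 21 - 4q + q^2.
dAVC/dq = -4 + 2q = 0 gives q = 2. min AVC = 21 - 4·2 + 2^2 = 17.
So the shutdown price is €17.

€17 per unit, at q = 2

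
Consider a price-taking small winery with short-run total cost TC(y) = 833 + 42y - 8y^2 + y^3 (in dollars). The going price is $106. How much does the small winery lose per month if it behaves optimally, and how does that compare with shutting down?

Profit = -$321 at y = 8

AVC = 42 - 8y + y^2 has its minimum $26 at y = 4; price $106 clears that bar, so the firm operates.
With MC = 42 - 16y + 3y^2, P = MC on the upward-sloping part at y* = 8.
TR = 106·8 = 848. TC = 833 + 336 = 1169. Profit = 848 − 1169 = -$321.
By producing, the firm covers all variable cost plus $512 of fixed cost; shutting down would lose the full $833.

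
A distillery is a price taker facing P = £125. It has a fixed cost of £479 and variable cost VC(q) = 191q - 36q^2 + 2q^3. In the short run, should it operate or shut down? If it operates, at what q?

Produce at q = 11

Variable cost is VC = 191q - 36q^2 + 2q^3, so AVC = VC/q = 191 - 36q + 2q^2 and MC = dTC/dq = 191 - 72q + 6q^2.
AVC hits its minimum where MC = AVC, at q = 9, giving min AVC = 191 - 36·9 + 2·9^2 = £29.
Since P = £125 ≥ min AVC = £29, price covers variable cost and the firm should produce.
P = MC gives 66 - 72q + 6q^2 = 0, with roots 1 and 11. Take the larger (rising MC): q* = 11.
Check: AVC at q = 11 is £37 ≤ P, so revenue covers variable cost.
Profit = P·q − TC = 125·11 − 886 = £489.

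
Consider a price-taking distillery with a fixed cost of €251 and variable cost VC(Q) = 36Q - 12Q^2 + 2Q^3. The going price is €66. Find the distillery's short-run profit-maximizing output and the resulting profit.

AVC = 36 - 12Q + 2Q^2 has its minimum €18 at Q = 3; price €66 clears that bar, so the firm operates.
With MC = 36 - 24Q + 6Q^2, P = MC on the upward-sloping part at Q* = 5.
TR = 66·5 = 330. TC = 251 + 130 = 381. Profit = 330 − 381 = -€51.
By producing, the firm covers all variable cost plus €200 of fixed cost; shutting down would lose the full €251.

Profit = -€51 at Q = 5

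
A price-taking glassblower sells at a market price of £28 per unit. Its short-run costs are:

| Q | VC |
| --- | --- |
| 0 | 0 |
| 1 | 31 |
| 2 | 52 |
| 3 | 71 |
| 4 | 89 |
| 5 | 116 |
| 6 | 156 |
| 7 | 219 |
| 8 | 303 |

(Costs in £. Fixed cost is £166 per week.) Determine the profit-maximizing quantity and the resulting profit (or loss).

Tabulate TR − TC: Q=0: -166; Q=1: -169; Q=2: -162; Q=3: -153; Q=4: -143; Q=5: -142; Q=6: -154; Q=7: -189; Q=8: -245.
Profit is maximized at Q = 5. AVC there is 116/5 = £23.20 ≤ P, so producing beats shutting down (which would give -£166).

Q = 5; profit = -£142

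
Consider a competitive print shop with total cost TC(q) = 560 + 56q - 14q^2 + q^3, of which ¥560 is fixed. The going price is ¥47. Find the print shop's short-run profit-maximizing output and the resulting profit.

Profit = -¥236 at q = 9

AVC = 56 - 14q + q^2 has its minimum ¥7 at q = 7; price ¥47 clears that bar, so the firm operates.
With MC = 56 - 28q + 3q^2, P = MC on the upward-sloping part at q* = 9.
TR = 47·9 = 423. TC = 560 + 99 = 659. Profit = 423 − 659 = -¥236.
Shutting down would mean losing the fixed cost of ¥560, so operating at a loss of ¥236 is better by ¥324.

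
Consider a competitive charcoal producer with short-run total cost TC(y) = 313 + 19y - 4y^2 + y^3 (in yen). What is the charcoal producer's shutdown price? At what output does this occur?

Short-run supply begins at min AVC. From VC = 19y - 4y^2 + y^3, AVC = 19 - 4y + y^2.
dAVC/dy = -4 + 2y = 0 gives y = 2. min AVC = 19 - 4·2 + 2^2 = 15.
The firm shuts down for any P below ¥15.

¥15 per unit, at y = 2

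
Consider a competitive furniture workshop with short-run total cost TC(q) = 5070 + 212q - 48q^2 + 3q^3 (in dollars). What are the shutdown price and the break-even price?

Shutdown price = $20; break-even price = $485

AVC = 212 - 48q + 3q^2; minimized at q = 8, giving min AVC = $20. That is the shutdown price.
ATC = 5070/q + 212 - 48q + 3q^2. Setting dATC/dq = −5070/q^2 − 48 + 6q = 0 gives q = 13 (since 6·13^3 − 48·13^2 = 5070).
min ATC = 5070/13 + 212 − 48·13 + 3·13^2 = $485. That is the break-even price.
Between these two prices the firm operates at a loss; above $485 it earns a profit.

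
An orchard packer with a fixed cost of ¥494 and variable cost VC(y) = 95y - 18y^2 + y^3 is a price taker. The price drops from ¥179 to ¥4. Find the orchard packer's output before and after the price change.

Output falls from 14 to 0 (the firm shuts down)

MC = 95 - 36y + 3y^2; the shutdown threshold is min AVC = ¥14 (at y = 9).
At P = ¥179 ≥ min AVC, set P = MC on the rising branch: y = 14.
At P = ¥4 < min AVC = ¥14, price no longer covers variable cost at any output, so the firm shuts down: y = 0.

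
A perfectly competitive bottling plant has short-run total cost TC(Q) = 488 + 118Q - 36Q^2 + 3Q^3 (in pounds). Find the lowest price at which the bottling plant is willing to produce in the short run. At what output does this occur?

£10 per unit, at Q = 6

The firm shuts down when price falls below the minimum of average variable cost. AVC = VC/Q = 118 - 36Q + 3Q^2.
dAVC/dQ = -36 + 6Q = 0 gives Q = 6. min AVC = 118 - 36·6 + 3·6^2 = 10.
So the shutdown price is £10.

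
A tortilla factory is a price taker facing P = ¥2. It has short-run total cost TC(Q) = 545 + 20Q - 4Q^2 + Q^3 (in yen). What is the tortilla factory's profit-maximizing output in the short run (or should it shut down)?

Strip out fixed cost: VC = 20Q - 4Q^2 + Q^3. Then AVC = 20 - 4Q + Q^2 and MC = 20 - 8Q + 3Q^2.
The AVC parabola has its vertex at Q = 4/2 = 2, where AVC = 20 - 4·2 + 2^2 = ¥16.
P = ¥2 lies below min AVC = ¥16; no output level covers variable cost.
Best response: produce nothing and absorb the ¥545 fixed cost.

Shut down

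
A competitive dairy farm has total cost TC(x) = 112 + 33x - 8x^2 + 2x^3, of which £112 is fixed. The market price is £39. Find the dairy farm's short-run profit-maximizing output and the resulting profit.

Profit = -£76 at x = 3

AVC = 33 - 8x + 2x^2 has its minimum £25 at x = 2; price £39 clears that bar, so the firm operates.
MC = 33 - 16x + 6x^2. Setting P = MC and taking the root on the rising branch gives x* = 3.
TR = 39·3 = 117. TC = 112 + 81 = 193. Profit = 117 − 193 = -£76.
That loss of £76 beats the £112 the firm would lose by shutting down; producing recovers £36 of fixed cost.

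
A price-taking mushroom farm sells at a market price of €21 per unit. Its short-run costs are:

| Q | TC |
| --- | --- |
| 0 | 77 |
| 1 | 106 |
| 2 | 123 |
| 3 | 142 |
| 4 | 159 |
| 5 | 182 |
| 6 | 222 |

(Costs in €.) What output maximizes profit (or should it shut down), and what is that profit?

Tabulate TR − TC: Q=0: -77; Q=1: -85; Q=2: -81; Q=3: -79; Q=4: -75; Q=5: -77; Q=6: -96.
Profit is maximized at Q = 4. AVC there is 82/4 = €20.50 ≤ P, so producing beats shutting down (which would give -€77).

Q = 4; profit = -€75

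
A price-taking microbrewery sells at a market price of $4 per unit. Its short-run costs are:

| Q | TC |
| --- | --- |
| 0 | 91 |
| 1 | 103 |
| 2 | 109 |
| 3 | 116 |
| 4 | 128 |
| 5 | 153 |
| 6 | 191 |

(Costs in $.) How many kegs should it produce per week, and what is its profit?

Profit at each row (π = 4Q − TC): Q=0: -91; Q=1: -99; Q=2: -101; Q=3: -104; Q=4: -112; Q=5: -133; Q=6: -167.
Profit is highest at Q = 0. Equivalently, the lowest AVC in the table is 25/3 ≈ $8.33 at Q = 3, and P = $4 falls below it — price never covers variable cost, so the firm shuts down and loses only its fixed cost.

Q = 0 (shut down); profit = -$91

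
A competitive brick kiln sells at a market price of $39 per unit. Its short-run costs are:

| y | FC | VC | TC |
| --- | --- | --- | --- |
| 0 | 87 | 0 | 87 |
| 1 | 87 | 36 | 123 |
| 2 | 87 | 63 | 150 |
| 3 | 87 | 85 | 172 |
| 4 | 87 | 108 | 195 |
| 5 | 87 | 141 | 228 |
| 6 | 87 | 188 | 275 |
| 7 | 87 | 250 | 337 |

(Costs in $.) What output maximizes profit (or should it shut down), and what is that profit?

Tabulate TR − TC: y=0: -87; y=1: -84; y=2: -72; y=3: -55; y=4: -39; y=5: -33; y=6: -41; y=7: -64.
Profit is maximized at y = 5. AVC there is 141/5 = $28.20 ≤ P, so producing beats shutting down (which would give -$87).

y = 5; profit = -$33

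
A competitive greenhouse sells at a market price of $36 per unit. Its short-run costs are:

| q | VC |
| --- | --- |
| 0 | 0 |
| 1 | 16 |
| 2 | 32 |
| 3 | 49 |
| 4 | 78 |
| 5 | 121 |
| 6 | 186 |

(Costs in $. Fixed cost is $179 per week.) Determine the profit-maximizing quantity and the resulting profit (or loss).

Compute π = P·q − TC at each output: q=0: -179; q=1: -159; q=2: -139; q=3: -120; q=4: -113; q=5: -120; q=6: -149.
Profit is maximized at q = 4. AVC there is 78/4 = $19.50 ≤ P, so producing beats shutting down (which would give -$179).

q = 4; profit = -$113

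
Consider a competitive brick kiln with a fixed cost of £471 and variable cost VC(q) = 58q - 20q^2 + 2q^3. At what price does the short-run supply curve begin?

The shutdown price is the minimum of AVC. VC = 58q - 20q^2 + 2q^3, so AVC = 58 - 20q + 2q^2.
At the minimum of AVC, MC = AVC. MC = 58 - 40q + 6q^2; setting MC = AVC gives 4q^2 - 20q = 0, so q = 5. min AVC = 8.
For P < £8 the firm produces nothing.

£8 per unit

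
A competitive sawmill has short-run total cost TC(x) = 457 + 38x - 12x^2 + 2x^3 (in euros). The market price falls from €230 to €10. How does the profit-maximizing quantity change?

AVC = 38 - 12x + 2x^2, minimized at x = 3 where min AVC = €20. MC = 38 - 24x + 6x^2.
At P = €230 ≥ min AVC, set P = MC on the rising branch: x = 8.
At P = €10 < min AVC = €20, price no longer covers variable cost at any output, so the firm shuts down: x = 0.

Output falls from 8 to 0 (the firm shuts down)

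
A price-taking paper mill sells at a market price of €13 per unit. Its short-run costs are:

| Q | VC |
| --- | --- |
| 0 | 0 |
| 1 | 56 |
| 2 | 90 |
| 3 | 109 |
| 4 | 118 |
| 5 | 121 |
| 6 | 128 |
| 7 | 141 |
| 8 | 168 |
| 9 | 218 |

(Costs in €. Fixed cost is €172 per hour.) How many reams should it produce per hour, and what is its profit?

Compute π = P·Q − TC at each output: Q=0: -172; Q=1: -215; Q=2: -236; Q=3: -242; Q=4: -238; Q=5: -228; Q=6: -222; Q=7: -222; Q=8: -236; Q=9: -273.
Profit is highest at Q = 0. Equivalently, the lowest AVC in the table is 141/7 ≈ €20.14 at Q = 7, and P = €13 falls below it — price never covers variable cost, so the firm shuts down and loses only its fixed cost.

Q = 0 (shut down); profit = -€172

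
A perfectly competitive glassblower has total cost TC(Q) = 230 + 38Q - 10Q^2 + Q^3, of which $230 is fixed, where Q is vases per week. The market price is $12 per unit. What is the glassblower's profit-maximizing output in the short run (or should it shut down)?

Shut down

Variable cost is VC = 38Q - 10Q^2 + Q^3, so AVC = VC/Q = 38 - 10Q + Q^2 and MC = dTC/dQ = 38 - 20Q + 3Q^2.
AVC is minimized where dAVC/dQ = -10 + 2Q = 0, at Q = 5; min AVC = 38 - 10·5 + 5^2 = $13.
With P < min AVC ($12 < $13), every unit sold adds to the loss.
Shutting down limits the loss to fixed cost, $230.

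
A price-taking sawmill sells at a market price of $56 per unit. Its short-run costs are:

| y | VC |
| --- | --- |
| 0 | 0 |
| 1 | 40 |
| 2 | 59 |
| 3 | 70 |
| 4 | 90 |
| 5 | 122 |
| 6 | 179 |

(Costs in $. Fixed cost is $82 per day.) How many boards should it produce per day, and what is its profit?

y = 5; profit = $76

Compute π = P·y − TC at each output: y=0: -82; y=1: -66; y=2: -29; y=3: 16; y=4: 52; y=5: 76; y=6: 75.
Profit is maximized at y = 5. AVC there is 122/5 = $24.40 ≤ P, so producing beats shutting down (which would give -$82).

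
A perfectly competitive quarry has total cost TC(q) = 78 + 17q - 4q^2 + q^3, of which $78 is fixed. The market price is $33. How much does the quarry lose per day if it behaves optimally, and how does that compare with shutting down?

AVC = 17 - 4q + q^2 has its minimum $13 at q = 2; price $33 clears that bar, so the firm operates.
With MC = 17 - 8q + 3q^2, P = MC on the upward-sloping part at q* = 4.
TR = 33·4 = 132. TC = 78 + 68 = 146. Profit = 132 − 146 = -$14.
That loss of $14 beats the $78 the firm would lose by shutting down; producing recovers $64 of fixed cost.

Profit = -$14 at q = 4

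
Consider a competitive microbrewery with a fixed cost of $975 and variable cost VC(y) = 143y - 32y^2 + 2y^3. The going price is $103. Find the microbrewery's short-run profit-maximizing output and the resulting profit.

Profit = -$175 at y = 10

AVC = 143 - 32y + 2y^2; min AVC = $15 at y = 8. Since P = $103 ≥ min AVC, the firm produces.
With MC = 143 - 64y + 6y^2, P = MC on the upward-sloping part at y* = 10.
TR = 103·10 = 1030. TC = 975 + 230 = 1205. Profit = 1030 − 1205 = -$175.
By producing, the firm covers all variable cost plus $800 of fixed cost; shutting down would lose the full $975.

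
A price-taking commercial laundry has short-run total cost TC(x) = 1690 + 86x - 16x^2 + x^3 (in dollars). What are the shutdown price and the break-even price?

Shutdown price = $22; break-even price = $177

AVC = 86 - 16x + x^2; minimized at x = 8, giving min AVC = $22. That is the shutdown price.
ATC = 1690/x + 86 - 16x + x^2. Setting dATC/dx = −1690/x^2 − 16 + 2x = 0 gives x = 13 (since 2·13^3 − 16·13^2 = 1690).
min ATC = 1690/13 + 86 − 16·13 + 13^2 = $177. That is the break-even price.
Between these two prices the firm operates at a loss; above $177 it earns a profit.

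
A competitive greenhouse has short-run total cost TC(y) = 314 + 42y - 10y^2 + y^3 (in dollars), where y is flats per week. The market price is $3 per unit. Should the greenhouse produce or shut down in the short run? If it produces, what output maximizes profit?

From TC, MC = TC'(y) = 42 - 20y + 3y^2 and AVC = VC/y = 42 - 10y + y^2.
The AVC parabola has its vertex at y = 10/2 = 5, where AVC = 42 - 10·5 + 5^2 = $17.
P = $3 lies below min AVC = $17; no output level covers variable cost.
The firm minimizes its loss by shutting down and losing only its fixed cost of $314.

Shut down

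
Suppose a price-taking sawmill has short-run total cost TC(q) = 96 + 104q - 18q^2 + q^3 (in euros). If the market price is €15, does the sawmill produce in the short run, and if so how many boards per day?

From TC, MC = TC'(q) = 104 - 36q + 3q^2 and AVC = VC/q = 104 - 18q + q^2.
AVC is minimized where dAVC/dq = -18 + 2q = 0, at q = 9; min AVC = 104 - 18·9 + 9^2 = €23.
P = €15 lies below min AVC = €23; no output level covers variable cost.
Shutting down limits the loss to fixed cost, €96.

Shut down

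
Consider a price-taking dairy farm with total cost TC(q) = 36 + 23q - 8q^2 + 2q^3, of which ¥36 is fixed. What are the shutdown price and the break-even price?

Shutdown price = ¥15; break-even price = ¥29

Shutdown price = min AVC. AVC = 23 - 8q + 2q^2, with vertex at q = 2 and minimum ¥15.
ATC = 36/q + 23 - 8q + 2q^2. Setting dATC/dq = −36/q^2 − 8 + 4q = 0 gives q = 3 (since 4·3^3 − 8·3^2 = 36).
min ATC = 36/3 + 23 − 8·3 + 2·3^2 = ¥29. That is the break-even price.
Between these two prices the firm operates at a loss; above ¥29 it earns a profit.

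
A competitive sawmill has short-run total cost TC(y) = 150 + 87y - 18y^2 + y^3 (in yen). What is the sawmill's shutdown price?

¥6 per unit

The shutdown price is the minimum of AVC. VC = 87y - 18y^2 + y^3, so AVC = 87 - 18y + y^2.
dAVC/dy = -18 + 2y = 0 gives y = 9. min AVC = 87 - 18·9 + 9^2 = 6.
The firm shuts down for any P below ¥6.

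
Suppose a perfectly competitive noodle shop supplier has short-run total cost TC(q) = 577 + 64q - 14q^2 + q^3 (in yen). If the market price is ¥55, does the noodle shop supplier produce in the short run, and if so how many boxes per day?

From TC, MC = TC'(q) = 64 - 28q + 3q^2 and AVC = VC/q = 64 - 14q + q^2.
AVC hits its minimum where MC = AVC, at q = 7, giving min AVC = 64 - 14·7 + 7^2 = ¥15.
P = ¥55 exceeds min AVC = ¥15, so the firm stays open.
P = MC gives 9 - 28q + 3q^2 = 0, with roots 1/3 and 9. Take the larger (rising MC): q* = 9.
Check: AVC at q = 9 is ¥19 ≤ P, so revenue covers variable cost.
Profit = P·q − TC = 55·9 − 748 = -¥253, a loss, but smaller than the ¥577 fixed cost the firm would lose by shutting down.

Produce at q = 9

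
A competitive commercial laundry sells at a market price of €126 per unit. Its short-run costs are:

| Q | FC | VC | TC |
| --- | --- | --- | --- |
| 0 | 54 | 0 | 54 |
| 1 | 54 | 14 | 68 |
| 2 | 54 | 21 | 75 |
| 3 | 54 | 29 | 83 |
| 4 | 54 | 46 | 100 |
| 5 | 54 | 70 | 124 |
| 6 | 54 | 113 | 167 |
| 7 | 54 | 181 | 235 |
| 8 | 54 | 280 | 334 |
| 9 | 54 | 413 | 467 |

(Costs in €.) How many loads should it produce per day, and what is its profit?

Q = 8; profit = €674

Compute π = P·Q − TC at each output: Q=0: -54; Q=1: 58; Q=2: 177; Q=3: 295; Q=4: 404; Q=5: 506; Q=6: 589; Q=7: 647; Q=8: 674; Q=9: 667.
Profit is maximized at Q = 8. AVC there is 280/8 = €35 ≤ P, so producing beats shutting down (which would give -€54).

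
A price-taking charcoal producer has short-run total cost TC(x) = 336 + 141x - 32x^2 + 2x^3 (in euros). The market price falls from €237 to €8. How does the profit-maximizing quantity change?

MC = 141 - 64x + 6x^2; the shutdown threshold is min AVC = €13 (at x = 8).
With P = €237 above the shutdown price, P = MC gives x = 12.
At P = €8 < min AVC = €13, price no longer covers variable cost at any output, so the firm shuts down: x = 0.

Output falls from 12 to 0 (the firm shuts down)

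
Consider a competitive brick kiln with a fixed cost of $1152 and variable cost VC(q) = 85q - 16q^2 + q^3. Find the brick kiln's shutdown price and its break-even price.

AVC = 85 - 16q + q^2; minimized at q = 8, giving min AVC = $21. That is the shutdown price.
ATC = 1152/q + 85 - 16q + q^2. Setting dATC/dq = −1152/q^2 − 16 + 2q = 0 gives q = 12 (since 2·12^3 − 16·12^2 = 1152).
min ATC = 1152/12 + 85 − 16·12 + 12^2 = $133. That is the break-even price.
Between these two prices the firm operates at a loss; above $133 it earns a profit.

Shutdown price = $21; break-even price = $133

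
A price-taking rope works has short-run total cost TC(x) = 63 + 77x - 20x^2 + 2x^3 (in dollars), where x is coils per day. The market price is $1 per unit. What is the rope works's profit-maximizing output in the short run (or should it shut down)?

Shut down

Variable cost is VC = 77x - 20x^2 + 2x^3, so AVC = VC/x = 77 - 20x + 2x^2 and MC = dTC/dx = 77 - 40x + 6x^2.
AVC hits its minimum where MC = AVC, at x = 5, giving min AVC = 77 - 20·5 + 2·5^2 = $27.
Since P = $1 < min AVC = $27, price fails to cover variable cost at any output.
The firm minimizes its loss by shutting down and losing only its fixed cost of $63.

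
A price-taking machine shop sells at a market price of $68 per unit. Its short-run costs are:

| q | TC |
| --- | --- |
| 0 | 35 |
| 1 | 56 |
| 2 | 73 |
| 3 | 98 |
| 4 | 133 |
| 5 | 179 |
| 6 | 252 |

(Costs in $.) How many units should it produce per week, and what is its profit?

Profit at each row (π = 68q − TC): q=0: -35; q=1: 12; q=2: 63; q=3: 106; q=4: 139; q=5: 161; q=6: 156.
Profit is maximized at q = 5. AVC there is 144/5 = $28.80 ≤ P, so producing beats shutting down (which would give -$35).

q = 5; profit = $161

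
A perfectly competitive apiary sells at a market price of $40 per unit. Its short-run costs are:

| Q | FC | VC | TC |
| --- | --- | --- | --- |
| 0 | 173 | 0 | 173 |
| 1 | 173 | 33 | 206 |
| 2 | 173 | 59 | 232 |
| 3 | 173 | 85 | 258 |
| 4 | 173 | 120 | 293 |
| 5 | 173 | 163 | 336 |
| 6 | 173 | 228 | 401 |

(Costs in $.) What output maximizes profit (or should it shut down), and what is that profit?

Q = 4; profit = -$133

Compute π = P·Q − TC at each output: Q=0: -173; Q=1: -166; Q=2: -152; Q=3: -138; Q=4: -133; Q=5: -136; Q=6: -161.
Profit is maximized at Q = 4. AVC there is 120/4 = $30 ≤ P, so producing beats shutting down (which would give -$173).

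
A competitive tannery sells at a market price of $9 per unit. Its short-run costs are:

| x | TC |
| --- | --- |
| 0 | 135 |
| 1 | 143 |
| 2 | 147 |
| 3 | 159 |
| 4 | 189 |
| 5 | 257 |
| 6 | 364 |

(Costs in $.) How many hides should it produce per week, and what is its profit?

x = 2; profit = -$129

Compute π = P·x − TC at each output: x=0: -135; x=1: -134; x=2: -129; x=3: -132; x=4: -153; x=5: -212; x=6: -310.
Profit is maximized at x = 2. AVC there is 12/2 = $6 ≤ P, so producing beats shutting down (which would give -$135).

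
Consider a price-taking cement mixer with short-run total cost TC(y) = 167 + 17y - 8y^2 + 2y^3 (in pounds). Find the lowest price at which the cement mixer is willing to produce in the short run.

£9 per unit

The firm shuts down when price falls below the minimum of average variable cost. AVC = VC/y = 17 - 8y + 2y^2.
dAVC/dy = -8 + 4y = 0 gives y = 2. min AVC = 17 - 8·2 + 2·2^2 = 9.
The firm shuts down for any P below £9.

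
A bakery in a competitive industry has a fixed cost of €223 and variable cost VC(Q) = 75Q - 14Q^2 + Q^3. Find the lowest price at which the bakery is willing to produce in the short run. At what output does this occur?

€26 per unit, at Q = 7

The firm shuts down when price falls below the minimum of average variable cost. AVC = VC/Q = 75 - 14Q + Q^2.
At the minimum of AVC, MC = AVC. MC = 75 - 28Q + 3Q^2; setting MC = AVC gives 2Q^2 - 14Q = 0, so Q = 7. min AVC = 26.
So the shutdown price is €26.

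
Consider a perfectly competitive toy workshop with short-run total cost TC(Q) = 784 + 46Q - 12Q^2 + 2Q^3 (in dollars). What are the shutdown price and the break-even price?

Shutdown price = $28; break-even price = $172

AVC = 46 - 12Q + 2Q^2; minimized at Q = 3, giving min AVC = $28. That is the shutdown price.
ATC = 784/Q + 46 - 12Q + 2Q^2. Setting dATC/dQ = −784/Q^2 − 12 + 4Q = 0 gives Q = 7 (since 4·7^3 − 12·7^2 = 784).
min ATC = 784/7 + 46 − 12·7 + 2·7^2 = $172. That is the break-even price.
Between these two prices the firm operates at a loss; above $172 it earns a profit.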